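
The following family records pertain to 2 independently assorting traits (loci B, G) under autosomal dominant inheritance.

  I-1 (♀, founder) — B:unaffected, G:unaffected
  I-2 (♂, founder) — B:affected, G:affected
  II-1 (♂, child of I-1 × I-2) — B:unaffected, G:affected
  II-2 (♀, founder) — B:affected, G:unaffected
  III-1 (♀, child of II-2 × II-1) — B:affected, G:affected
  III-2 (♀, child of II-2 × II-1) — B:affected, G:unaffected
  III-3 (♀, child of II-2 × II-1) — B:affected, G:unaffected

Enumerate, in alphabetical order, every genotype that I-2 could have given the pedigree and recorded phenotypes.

I-2 ∈ {Bb GG, Bb Gg}

B/I-1 un ·: bb
B/I-2 aff ·: Bb
B/II-1 un I-1×I-2: bb
B/II-2 aff ·: Bb|BB
B/III-1 aff II-2×II-1: Bb
B/III-2 aff II-2×II-1: Bb
B/III-3 aff II-2×II-1: Bb
⇒ B over [I-1,I-2,II-1,II-2,III-1,III-2,III-3]: 2 consistent
G/I-1 un ·: gg
G/I-2 aff ·: Gg|GG
G/II-1 aff I-1×I-2: Gg
G/II-2 un ·: gg
G/III-1 aff II-2×II-1: Gg
G/III-2 un II-2×II-1: gg
G/III-3 un II-2×II-1: gg
⇒ G over [I-1,I-2,II-1,II-2,III-1,III-2,III-3]: 2 consistent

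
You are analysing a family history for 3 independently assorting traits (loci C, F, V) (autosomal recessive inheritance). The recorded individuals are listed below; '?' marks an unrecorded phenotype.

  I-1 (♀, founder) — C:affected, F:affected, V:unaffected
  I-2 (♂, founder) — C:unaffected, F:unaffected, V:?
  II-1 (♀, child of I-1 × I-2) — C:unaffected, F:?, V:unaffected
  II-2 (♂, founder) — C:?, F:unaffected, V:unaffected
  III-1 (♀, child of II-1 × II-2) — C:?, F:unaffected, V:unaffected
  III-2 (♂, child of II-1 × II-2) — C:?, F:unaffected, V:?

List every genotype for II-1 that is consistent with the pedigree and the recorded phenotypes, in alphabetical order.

C/I-1 aff ·: cc
C/I-2 un ·: CC|Cc
C/II-1 un I-1×I-2: Cc
C/II-2 ? ·: CC|Cc|cc
C/III-1 ? II-1×II-2: CC|Cc|cc
C/III-2 ? II-1×II-2: CC|Cc|cc
⇒ C over [I-1,I-2,II-1,II-2,III-1,III-2]: 34 consistent
F/I-1 aff ·: ff
F/I-2 un ·: FF|Ff
F/II-1 ? I-1×I-2: Ff|ff
F/II-2 un ·: FF|Ff
F/III-1 un II-1×II-2: FF|Ff
F/III-2 un II-1×II-2: FF|Ff
⇒ F over [I-1,I-2,II-1,II-2,III-1,III-2]: 18 consistent
V/I-1 un ·: VV|Vv
V/I-2 ? ·: VV|Vv|vv
V/II-1 un I-1×I-2: VV|Vv
V/II-2 un ·: VV|Vv
V/III-1 un II-1×II-2: VV|Vv
V/III-2 ? II-1×II-2: VV|Vv|vv
⇒ V over [I-1,I-2,II-1,II-2,III-1,III-2]: 70 consistent

II-1 ∈ {Cc Ff VV, Cc Ff Vv, Cc ff VV, Cc ff Vv}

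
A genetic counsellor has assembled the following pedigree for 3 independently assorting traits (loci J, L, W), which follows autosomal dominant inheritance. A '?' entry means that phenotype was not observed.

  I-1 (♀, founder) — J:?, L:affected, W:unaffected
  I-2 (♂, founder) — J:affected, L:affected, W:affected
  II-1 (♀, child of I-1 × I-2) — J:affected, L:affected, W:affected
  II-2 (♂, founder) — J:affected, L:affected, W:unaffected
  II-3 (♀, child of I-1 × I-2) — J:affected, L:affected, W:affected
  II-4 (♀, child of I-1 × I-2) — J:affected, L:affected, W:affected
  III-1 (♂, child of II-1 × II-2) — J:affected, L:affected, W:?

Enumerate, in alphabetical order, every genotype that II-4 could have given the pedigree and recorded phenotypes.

II-4 ∈ {JJ LL Ww, JJ Ll Ww, Jj LL Ww, Jj Ll Ww}

J/I-1 ? ·: jj|Jj|JJ
J/I-2 aff ·: Jj|JJ
J/II-1 aff I-1×I-2: Jj|JJ
J/II-2 aff ·: Jj|JJ
J/II-3 aff I-1×I-2: Jj|JJ
J/II-4 aff I-1×I-2: Jj|JJ
J/III-1 aff II-1×II-2: Jj|JJ
⇒ J over [I-1,I-2,II-1,II-2,II-3,II-4,III-1]: 95 consistent
L/I-1 aff ·: Ll|LL
L/I-2 aff ·: Ll|LL
L/II-1 aff I-1×I-2: Ll|LL
L/II-2 aff ·: Ll|LL
L/II-3 aff I-1×I-2: Ll|LL
L/II-4 aff I-1×I-2: Ll|LL
L/III-1 aff II-1×II-2: Ll|LL
⇒ L over [I-1,I-2,II-1,II-2,II-3,II-4,III-1]: 87 consistent
W/I-1 un ·: ww
W/I-2 aff ·: Ww|WW
W/II-1 aff I-1×I-2: Ww
W/II-2 un ·: ww
W/II-3 aff I-1×I-2: Ww
W/II-4 aff I-1×I-2: Ww
W/III-1 ? II-1×II-2: ww|Ww
⇒ W over [I-1,I-2,II-1,II-2,II-3,II-4,III-1]: 4 consistent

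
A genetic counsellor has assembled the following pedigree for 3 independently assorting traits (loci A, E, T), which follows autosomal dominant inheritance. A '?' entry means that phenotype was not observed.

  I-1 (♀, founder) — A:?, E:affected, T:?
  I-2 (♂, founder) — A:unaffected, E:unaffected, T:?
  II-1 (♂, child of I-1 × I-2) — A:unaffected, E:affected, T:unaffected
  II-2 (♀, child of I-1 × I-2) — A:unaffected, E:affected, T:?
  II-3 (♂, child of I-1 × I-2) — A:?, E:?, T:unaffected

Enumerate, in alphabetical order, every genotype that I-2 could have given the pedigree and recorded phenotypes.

A/I-1 ? ·: aa|Aa
A/I-2 un ·: aa
A/II-1 un I-1×I-2: aa
A/II-2 un I-1×I-2: aa
A/II-3 ? I-1×I-2: aa|Aa
⇒ A over [I-1,I-2,II-1,II-2,II-3]: 3 consistent
E/I-1 aff ·: Ee|EE
E/I-2 un ·: ee
E/II-1 aff I-1×I-2: Ee
E/II-2 aff I-1×I-2: Ee
E/II-3 ? I-1×I-2: ee|Ee
⇒ E over [I-1,I-2,II-1,II-2,II-3]: 3 consistent
T/I-1 ? ·: tt|Tt
T/I-2 ? ·: tt|Tt
T/II-1 un I-1×I-2: tt
T/II-2 ? I-1×I-2: tt|Tt|TT
T/II-3 un I-1×I-2: tt
⇒ T over [I-1,I-2,II-1,II-2,II-3]: 8 consistent

I-2 ∈ {aa ee Tt, aa ee tt}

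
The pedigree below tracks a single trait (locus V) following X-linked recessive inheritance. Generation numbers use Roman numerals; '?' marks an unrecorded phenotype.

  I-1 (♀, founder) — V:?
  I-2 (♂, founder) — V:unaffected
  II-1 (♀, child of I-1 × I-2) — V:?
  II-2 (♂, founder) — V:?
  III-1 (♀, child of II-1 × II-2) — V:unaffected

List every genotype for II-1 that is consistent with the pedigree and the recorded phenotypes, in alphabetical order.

II-1 ∈ {X^VX^V, X^VX^v}

V/I-1 ? ·: X^VX^V|X^VX^v|X^vX^v
V/I-2 un ·: X^VY
V/II-1 ? I-1×I-2: X^VX^V|X^VX^v
V/II-2 ? ·: X^VY|X^vY
V/III-1 un II-1×II-2: X^VX^V|X^VX^v
⇒ V over [I-1,I-2,II-1,II-2,III-1]: 10 consistent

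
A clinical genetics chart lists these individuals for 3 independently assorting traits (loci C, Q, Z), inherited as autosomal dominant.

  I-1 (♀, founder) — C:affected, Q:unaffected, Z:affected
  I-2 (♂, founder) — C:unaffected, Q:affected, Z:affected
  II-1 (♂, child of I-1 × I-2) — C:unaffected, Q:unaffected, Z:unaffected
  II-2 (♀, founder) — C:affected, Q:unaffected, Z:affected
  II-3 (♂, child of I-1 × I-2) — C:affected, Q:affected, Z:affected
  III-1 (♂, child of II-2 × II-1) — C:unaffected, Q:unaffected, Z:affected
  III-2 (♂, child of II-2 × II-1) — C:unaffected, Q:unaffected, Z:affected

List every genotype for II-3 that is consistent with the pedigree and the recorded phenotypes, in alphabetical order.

II-3 ∈ {Cc Qq ZZ, Cc Qq Zz}

C/I-1 aff ·: Cc
C/I-2 un ·: cc
C/II-1 un I-1×I-2: cc
C/II-2 aff ·: Cc
C/II-3 aff I-1×I-2: Cc
C/III-1 un II-2×II-1: cc
C/III-2 un II-2×II-1: cc
⇒ C over [I-1,I-2,II-1,II-2,II-3,III-1,III-2]: 1 consistent
Q/I-1 un ·: qq
Q/I-2 aff ·: Qq
Q/II-1 un I-1×I-2: qq
Q/II-2 un ·: qq
Q/II-3 aff I-1×I-2: Qq
Q/III-1 un II-2×II-1: qq
Q/III-2 un II-2×II-1: qq
⇒ Q over [I-1,I-2,II-1,II-2,II-3,III-1,III-2]: 1 consistent
Z/I-1 aff ·: Zz
Z/I-2 aff ·: Zz
Z/II-1 un I-1×I-2: zz
Z/II-2 aff ·: Zz|ZZ
Z/II-3 aff I-1×I-2: Zz|ZZ
Z/III-1 aff II-2×II-1: Zz
Z/III-2 aff II-2×II-1: Zz
⇒ Z over [I-1,I-2,II-1,II-2,II-3,III-1,III-2]: 4 consistent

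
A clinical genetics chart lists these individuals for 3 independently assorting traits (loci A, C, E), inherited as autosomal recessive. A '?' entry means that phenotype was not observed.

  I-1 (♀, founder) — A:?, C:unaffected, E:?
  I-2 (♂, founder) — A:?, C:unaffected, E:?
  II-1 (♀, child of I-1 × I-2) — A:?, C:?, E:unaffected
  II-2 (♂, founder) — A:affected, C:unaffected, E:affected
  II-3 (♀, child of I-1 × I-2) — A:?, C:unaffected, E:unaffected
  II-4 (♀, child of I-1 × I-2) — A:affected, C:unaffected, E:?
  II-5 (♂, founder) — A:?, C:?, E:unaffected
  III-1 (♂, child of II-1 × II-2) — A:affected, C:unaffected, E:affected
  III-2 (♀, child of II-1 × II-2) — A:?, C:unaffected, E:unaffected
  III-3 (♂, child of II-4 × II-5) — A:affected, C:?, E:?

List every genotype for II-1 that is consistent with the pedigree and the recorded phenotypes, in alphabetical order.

A/I-1 ? ·: Aa|aa
A/I-2 ? ·: Aa|aa
A/II-1 ? I-1×I-2: Aa|aa
A/II-2 aff ·: aa
A/II-3 ? I-1×I-2: AA|Aa|aa
A/II-4 aff I-1×I-2: aa
A/II-5 ? ·: Aa|aa
A/III-1 aff II-1×II-2: aa
A/III-2 ? II-1×II-2: Aa|aa
A/III-3 aff II-4×II-5: aa
⇒ A over [I-1,I-2,II-1,II-2,II-3,II-4,II-5,III-1,III-2,III-3]: 44 consistent
C/I-1 un ·: CC|Cc
C/I-2 un ·: CC|Cc
C/II-1 ? I-1×I-2: CC|Cc|cc
C/II-2 un ·: CC|Cc
C/II-3 un I-1×I-2: CC|Cc
C/II-4 un I-1×I-2: CC|Cc
C/II-5 ? ·: CC|Cc|cc
C/III-1 un II-1×II-2: CC|Cc
C/III-2 un II-1×II-2: CC|Cc
C/III-3 ? II-4×II-5: CC|Cc|cc
⇒ C over [I-1,I-2,II-1,II-2,II-3,II-4,II-5,III-1,III-2,III-3]: 922 consistent
E/I-1 ? ·: EE|Ee|ee
E/I-2 ? ·: EE|Ee|ee
E/II-1 un I-1×I-2: Ee
E/II-2 aff ·: ee
E/II-3 un I-1×I-2: EE|Ee
E/II-4 ? I-1×I-2: EE|Ee|ee
E/II-5 un ·: EE|Ee
E/III-1 aff II-1×II-2: ee
E/III-2 un II-1×II-2: Ee
E/III-3 ? II-4×II-5: EE|Ee|ee
⇒ E over [I-1,I-2,II-1,II-2,II-3,II-4,II-5,III-1,III-2,III-3]: 80 consistent

II-1 ∈ {Aa CC Ee, Aa Cc Ee, Aa cc Ee, aa CC Ee, aa Cc Ee, aa cc Ee}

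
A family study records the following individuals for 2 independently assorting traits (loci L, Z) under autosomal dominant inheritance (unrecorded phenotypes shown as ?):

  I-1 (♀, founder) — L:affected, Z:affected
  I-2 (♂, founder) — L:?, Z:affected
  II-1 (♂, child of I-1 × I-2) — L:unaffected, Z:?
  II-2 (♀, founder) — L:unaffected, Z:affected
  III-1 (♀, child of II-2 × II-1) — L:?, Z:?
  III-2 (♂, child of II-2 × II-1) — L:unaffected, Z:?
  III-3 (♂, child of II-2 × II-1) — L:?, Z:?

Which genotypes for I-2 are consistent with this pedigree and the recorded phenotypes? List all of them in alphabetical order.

I-2 ∈ {Ll ZZ, Ll Zz, ll ZZ, ll Zz}

L/I-1 aff ·: Ll
L/I-2 ? ·: ll|Ll
L/II-1 un I-1×I-2: ll
L/II-2 un ·: ll
L/III-1 ? II-2×II-1: ll
L/III-2 un II-2×II-1: ll
L/III-3 ? II-2×II-1: ll
⇒ L over [I-1,I-2,II-1,II-2,III-1,III-2,III-3]: 2 consistent
Z/I-1 aff ·: Zz|ZZ
Z/I-2 aff ·: Zz|ZZ
Z/II-1 ? I-1×I-2: zz|Zz|ZZ
Z/II-2 aff ·: Zz|ZZ
Z/III-1 ? II-2×II-1: zz|Zz|ZZ
Z/III-2 ? II-2×II-1: zz|Zz|ZZ
Z/III-3 ? II-2×II-1: zz|Zz|ZZ
⇒ Z over [I-1,I-2,II-1,II-2,III-1,III-2,III-3]: 150 consistent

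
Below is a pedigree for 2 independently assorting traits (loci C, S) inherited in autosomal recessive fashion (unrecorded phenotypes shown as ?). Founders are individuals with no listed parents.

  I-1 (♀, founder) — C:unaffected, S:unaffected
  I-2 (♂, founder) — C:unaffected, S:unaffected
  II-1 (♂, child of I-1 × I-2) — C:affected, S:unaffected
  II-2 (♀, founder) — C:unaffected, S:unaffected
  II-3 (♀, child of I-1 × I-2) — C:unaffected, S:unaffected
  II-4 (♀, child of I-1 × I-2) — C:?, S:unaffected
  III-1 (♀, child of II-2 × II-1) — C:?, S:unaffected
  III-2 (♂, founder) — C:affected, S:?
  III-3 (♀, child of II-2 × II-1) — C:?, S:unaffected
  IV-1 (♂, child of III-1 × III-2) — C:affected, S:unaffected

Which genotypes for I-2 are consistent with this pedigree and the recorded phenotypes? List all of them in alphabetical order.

I-2 ∈ {Cc SS, Cc Ss}

C/I-1 un ·: Cc
C/I-2 un ·: Cc
C/II-1 aff I-1×I-2: cc
C/II-2 un ·: CC|Cc
C/II-3 un I-1×I-2: CC|Cc
C/II-4 ? I-1×I-2: CC|Cc|cc
C/III-1 ? II-2×II-1: Cc|cc
C/III-2 aff ·: cc
C/III-3 ? II-2×II-1: Cc|cc
C/IV-1 aff III-1×III-2: cc
⇒ C over [I-1,I-2,II-1,II-2,II-3,II-4,III-1,III-2,III-3,IV-1]: 30 consistent
S/I-1 un ·: SS|Ss
S/I-2 un ·: SS|Ss
S/II-1 un I-1×I-2: SS|Ss
S/II-2 un ·: SS|Ss
S/II-3 un I-1×I-2: SS|Ss
S/II-4 un I-1×I-2: SS|Ss
S/III-1 un II-2×II-1: SS|Ss
S/III-2 ? ·: SS|Ss|ss
S/III-3 un II-2×II-1: SS|Ss
S/IV-1 un III-1×III-2: SS|Ss
⇒ S over [I-1,I-2,II-1,II-2,II-3,II-4,III-1,III-2,III-3,IV-1]: 718 consistent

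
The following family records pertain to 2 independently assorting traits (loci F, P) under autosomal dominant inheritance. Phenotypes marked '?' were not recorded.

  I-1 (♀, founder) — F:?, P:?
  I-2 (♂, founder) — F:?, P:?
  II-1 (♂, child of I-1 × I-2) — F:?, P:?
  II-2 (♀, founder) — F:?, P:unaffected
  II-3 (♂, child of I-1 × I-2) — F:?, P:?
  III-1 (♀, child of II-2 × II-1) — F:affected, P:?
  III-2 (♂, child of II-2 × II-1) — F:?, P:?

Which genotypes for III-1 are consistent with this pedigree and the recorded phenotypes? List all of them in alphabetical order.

F/I-1 ? ·: ff|Ff|FF
F/I-2 ? ·: ff|Ff|FF
F/II-1 ? I-1×I-2: ff|Ff|FF
F/II-2 ? ·: ff|Ff|FF
F/II-3 ? I-1×I-2: ff|Ff|FF
F/III-1 aff II-2×II-1: Ff|FF
F/III-2 ? II-2×II-1: ff|Ff|FF
⇒ F over [I-1,I-2,II-1,II-2,II-3,III-1,III-2]: 228 consistent
P/I-1 ? ·: pp|Pp|PP
P/I-2 ? ·: pp|Pp|PP
P/II-1 ? I-1×I-2: pp|Pp|PP
P/II-2 un ·: pp
P/II-3 ? I-1×I-2: pp|Pp|PP
P/III-1 ? II-2×II-1: pp|Pp
P/III-2 ? II-2×II-1: pp|Pp
⇒ P over [I-1,I-2,II-1,II-2,II-3,III-1,III-2]: 68 consistent

III-1 ∈ {FF Pp, FF pp, Ff Pp, Ff pp}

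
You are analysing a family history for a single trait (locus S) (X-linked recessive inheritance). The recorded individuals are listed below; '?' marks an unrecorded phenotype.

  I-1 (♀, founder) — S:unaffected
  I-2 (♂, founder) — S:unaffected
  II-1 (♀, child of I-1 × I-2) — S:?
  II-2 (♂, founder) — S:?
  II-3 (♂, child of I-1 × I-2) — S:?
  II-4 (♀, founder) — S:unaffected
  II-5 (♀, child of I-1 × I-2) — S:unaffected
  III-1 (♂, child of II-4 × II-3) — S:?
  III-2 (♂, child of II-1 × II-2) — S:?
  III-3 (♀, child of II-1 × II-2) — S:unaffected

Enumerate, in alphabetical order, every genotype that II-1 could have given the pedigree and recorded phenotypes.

S/I-1 un ·: X^SX^S|X^SX^s
S/I-2 un ·: X^SY
S/II-1 ? I-1×I-2: X^SX^S|X^SX^s
S/II-2 ? ·: X^SY|X^sY
S/II-3 ? I-1×I-2: X^SY|X^sY
S/II-4 un ·: X^SX^S|X^SX^s
S/II-5 un I-1×I-2: X^SX^S|X^SX^s
S/III-1 ? II-4×II-3: X^SY|X^sY
S/III-2 ? II-1×II-2: X^SY|X^sY
S/III-3 un II-1×II-2: X^SX^S|X^SX^s
⇒ S over [I-1,I-2,II-1,II-2,II-3,II-4,II-5,III-1,III-2,III-3]: 102 consistent

II-1 ∈ {X^SX^S, X^SX^s}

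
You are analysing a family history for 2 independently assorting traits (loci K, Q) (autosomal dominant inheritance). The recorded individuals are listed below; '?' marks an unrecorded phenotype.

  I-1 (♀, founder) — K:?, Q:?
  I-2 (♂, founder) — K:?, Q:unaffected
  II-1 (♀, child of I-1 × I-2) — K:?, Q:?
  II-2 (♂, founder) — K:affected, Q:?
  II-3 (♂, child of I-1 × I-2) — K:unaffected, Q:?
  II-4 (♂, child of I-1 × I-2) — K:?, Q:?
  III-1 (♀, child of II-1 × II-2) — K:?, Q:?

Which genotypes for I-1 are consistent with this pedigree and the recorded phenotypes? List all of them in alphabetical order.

K/I-1 ? ·: kk|Kk
K/I-2 ? ·: kk|Kk
K/II-1 ? I-1×I-2: kk|Kk|KK
K/II-2 aff ·: Kk|KK
K/II-3 un I-1×I-2: kk
K/II-4 ? I-1×I-2: kk|Kk|KK
K/III-1 ? II-1×II-2: kk|Kk|KK
⇒ K over [I-1,I-2,II-1,II-2,II-3,II-4,III-1]: 68 consistent
Q/I-1 ? ·: qq|Qq|QQ
Q/I-2 un ·: qq
Q/II-1 ? I-1×I-2: qq|Qq
Q/II-2 ? ·: qq|Qq|QQ
Q/II-3 ? I-1×I-2: qq|Qq
Q/II-4 ? I-1×I-2: qq|Qq
Q/III-1 ? II-1×II-2: qq|Qq|QQ
⇒ Q over [I-1,I-2,II-1,II-2,II-3,II-4,III-1]: 55 consistent

I-1 ∈ {Kk QQ, Kk Qq, Kk qq, kk QQ, kk Qq, kk qq}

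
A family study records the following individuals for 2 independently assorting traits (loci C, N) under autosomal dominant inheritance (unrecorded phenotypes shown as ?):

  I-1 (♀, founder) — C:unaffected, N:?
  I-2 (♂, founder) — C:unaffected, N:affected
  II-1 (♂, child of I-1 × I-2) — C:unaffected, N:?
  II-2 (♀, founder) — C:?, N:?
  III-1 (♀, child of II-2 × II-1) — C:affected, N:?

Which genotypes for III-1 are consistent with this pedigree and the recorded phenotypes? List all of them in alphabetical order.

III-1 ∈ {Cc NN, Cc Nn, Cc nn}

C/I-1 un ·: cc
C/I-2 un ·: cc
C/II-1 un I-1×I-2: cc
C/II-2 ? ·: Cc|CC
C/III-1 aff II-2×II-1: Cc
⇒ C over [I-1,I-2,II-1,II-2,III-1]: 2 consistent
N/I-1 ? ·: nn|Nn|NN
N/I-2 aff ·: Nn|NN
N/II-1 ? I-1×I-2: nn|Nn|NN
N/II-2 ? ·: nn|Nn|NN
N/III-1 ? II-2×II-1: nn|Nn|NN
⇒ N over [I-1,I-2,II-1,II-2,III-1]: 59 consistent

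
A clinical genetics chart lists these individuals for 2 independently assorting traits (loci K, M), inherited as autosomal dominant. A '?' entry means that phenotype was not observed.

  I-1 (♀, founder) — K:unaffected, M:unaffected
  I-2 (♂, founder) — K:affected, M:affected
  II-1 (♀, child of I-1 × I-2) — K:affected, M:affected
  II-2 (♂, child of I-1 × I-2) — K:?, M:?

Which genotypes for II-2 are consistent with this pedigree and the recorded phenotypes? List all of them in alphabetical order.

K/I-1 un ·: kk
K/I-2 aff ·: Kk|KK
K/II-1 aff I-1×I-2: Kk
K/II-2 ? I-1×I-2: kk|Kk
⇒ K over [I-1,I-2,II-1,II-2]: 3 consistent
M/I-1 un ·: mm
M/I-2 aff ·: Mm|MM
M/II-1 aff I-1×I-2: Mm
M/II-2 ? I-1×I-2: mm|Mm
⇒ M over [I-1,I-2,II-1,II-2]: 3 consistent

II-2 ∈ {Kk Mm, Kk mm, kk Mm, kk mm}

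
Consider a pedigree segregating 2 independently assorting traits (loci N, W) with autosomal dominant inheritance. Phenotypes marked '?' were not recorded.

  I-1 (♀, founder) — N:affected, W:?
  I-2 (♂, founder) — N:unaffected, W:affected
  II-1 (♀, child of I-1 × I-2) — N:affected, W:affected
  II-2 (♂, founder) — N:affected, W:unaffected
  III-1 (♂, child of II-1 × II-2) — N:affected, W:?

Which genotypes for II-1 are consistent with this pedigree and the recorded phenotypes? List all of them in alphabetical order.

II-1 ∈ {Nn WW, Nn Ww}

N/I-1 aff ·: Nn|NN
N/I-2 un ·: nn
N/II-1 aff I-1×I-2: Nn
N/II-2 aff ·: Nn|NN
N/III-1 aff II-1×II-2: Nn|NN
⇒ N over [I-1,I-2,II-1,II-2,III-1]: 8 consistent
W/I-1 ? ·: ww|Ww|WW
W/I-2 aff ·: Ww|WW
W/II-1 aff I-1×I-2: Ww|WW
W/II-2 un ·: ww
W/III-1 ? II-1×II-2: ww|Ww
⇒ W over [I-1,I-2,II-1,II-2,III-1]: 14 consistent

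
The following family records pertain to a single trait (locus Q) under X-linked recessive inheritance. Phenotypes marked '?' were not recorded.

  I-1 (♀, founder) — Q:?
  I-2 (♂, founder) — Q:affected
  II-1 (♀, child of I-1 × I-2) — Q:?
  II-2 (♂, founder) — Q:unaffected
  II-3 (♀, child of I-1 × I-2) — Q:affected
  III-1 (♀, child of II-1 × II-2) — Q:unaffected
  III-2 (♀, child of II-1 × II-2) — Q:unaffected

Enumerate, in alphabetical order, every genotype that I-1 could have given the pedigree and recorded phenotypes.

Q/I-1 ? ·: X^QX^q|X^qX^q
Q/I-2 aff ·: X^qY
Q/II-1 ? I-1×I-2: X^QX^q|X^qX^q
Q/II-2 un ·: X^QY
Q/II-3 aff I-1×I-2: X^qX^q
Q/III-1 un II-1×II-2: X^QX^Q|X^QX^q
Q/III-2 un II-1×II-2: X^QX^Q|X^QX^q
⇒ Q over [I-1,I-2,II-1,II-2,II-3,III-1,III-2]: 6 consistent

I-1 ∈ {X^QX^q, X^qX^q}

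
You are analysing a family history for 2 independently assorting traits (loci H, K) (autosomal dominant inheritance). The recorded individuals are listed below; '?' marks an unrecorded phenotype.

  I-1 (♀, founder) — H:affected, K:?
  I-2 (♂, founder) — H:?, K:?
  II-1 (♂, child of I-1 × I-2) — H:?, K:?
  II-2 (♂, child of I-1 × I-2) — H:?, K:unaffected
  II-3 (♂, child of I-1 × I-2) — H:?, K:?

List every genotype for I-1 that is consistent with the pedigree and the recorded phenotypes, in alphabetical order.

H/I-1 aff ·: Hh|HH
H/I-2 ? ·: hh|Hh|HH
H/II-1 ? I-1×I-2: hh|Hh|HH
H/II-2 ? I-1×I-2: hh|Hh|HH
H/II-3 ? I-1×I-2: hh|Hh|HH
⇒ H over [I-1,I-2,II-1,II-2,II-3]: 53 consistent
K/I-1 ? ·: kk|Kk
K/I-2 ? ·: kk|Kk
K/II-1 ? I-1×I-2: kk|Kk|KK
K/II-2 un I-1×I-2: kk
K/II-3 ? I-1×I-2: kk|Kk|KK
⇒ K over [I-1,I-2,II-1,II-2,II-3]: 18 consistent

I-1 ∈ {HH Kk, HH kk, Hh Kk, Hh kk}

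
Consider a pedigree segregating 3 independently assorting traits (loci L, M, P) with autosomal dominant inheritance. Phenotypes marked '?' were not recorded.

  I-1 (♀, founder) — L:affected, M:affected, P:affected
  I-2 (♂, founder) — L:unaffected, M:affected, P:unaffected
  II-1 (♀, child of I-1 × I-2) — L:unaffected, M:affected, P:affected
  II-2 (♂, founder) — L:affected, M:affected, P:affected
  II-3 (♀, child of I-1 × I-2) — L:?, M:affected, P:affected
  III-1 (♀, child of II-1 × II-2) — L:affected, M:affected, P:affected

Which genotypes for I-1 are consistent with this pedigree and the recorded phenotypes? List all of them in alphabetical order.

L/I-1 aff ·: Ll
L/I-2 un ·: ll
L/II-1 un I-1×I-2: ll
L/II-2 aff ·: Ll|LL
L/II-3 ? I-1×I-2: ll|Ll
L/III-1 aff II-1×II-2: Ll
⇒ L over [I-1,I-2,II-1,II-2,II-3,III-1]: 4 consistent
M/I-1 aff ·: Mm|MM
M/I-2 aff ·: Mm|MM
M/II-1 aff I-1×I-2: Mm|MM
M/II-2 aff ·: Mm|MM
M/II-3 aff I-1×I-2: Mm|MM
M/III-1 aff II-1×II-2: Mm|MM
⇒ M over [I-1,I-2,II-1,II-2,II-3,III-1]: 45 consistent
P/I-1 aff ·: Pp|PP
P/I-2 un ·: pp
P/II-1 aff I-1×I-2: Pp
P/II-2 aff ·: Pp|PP
P/II-3 aff I-1×I-2: Pp
P/III-1 aff II-1×II-2: Pp|PP
⇒ P over [I-1,I-2,II-1,II-2,II-3,III-1]: 8 consistent

I-1 ∈ {Ll MM PP, Ll MM Pp, Ll Mm PP, Ll Mm Pp}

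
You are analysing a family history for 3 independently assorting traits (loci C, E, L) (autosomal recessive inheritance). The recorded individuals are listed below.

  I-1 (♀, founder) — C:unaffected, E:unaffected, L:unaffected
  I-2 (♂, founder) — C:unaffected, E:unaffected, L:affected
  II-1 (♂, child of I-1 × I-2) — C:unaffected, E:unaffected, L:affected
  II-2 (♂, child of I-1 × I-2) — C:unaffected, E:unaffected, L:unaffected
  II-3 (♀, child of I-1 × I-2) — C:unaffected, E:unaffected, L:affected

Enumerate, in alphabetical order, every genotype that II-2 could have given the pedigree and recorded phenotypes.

II-2 ∈ {CC EE Ll, CC Ee Ll, Cc EE Ll, Cc Ee Ll}

C/I-1 un ·: CC|Cc
C/I-2 un ·: CC|Cc
C/II-1 un I-1×I-2: CC|Cc
C/II-2 un I-1×I-2: CC|Cc
C/II-3 un I-1×I-2: CC|Cc
⇒ C over [I-1,I-2,II-1,II-2,II-3]: 25 consistent
E/I-1 un ·: EE|Ee
E/I-2 un ·: EE|Ee
E/II-1 un I-1×I-2: EE|Ee
E/II-2 un I-1×I-2: EE|Ee
E/II-3 un I-1×I-2: EE|Ee
⇒ E over [I-1,I-2,II-1,II-2,II-3]: 25 consistent
L/I-1 un ·: Ll
L/I-2 aff ·: ll
L/II-1 aff I-1×I-2: ll
L/II-2 un I-1×I-2: Ll
L/II-3 aff I-1×I-2: ll
⇒ L over [I-1,I-2,II-1,II-2,II-3]: 1 consistent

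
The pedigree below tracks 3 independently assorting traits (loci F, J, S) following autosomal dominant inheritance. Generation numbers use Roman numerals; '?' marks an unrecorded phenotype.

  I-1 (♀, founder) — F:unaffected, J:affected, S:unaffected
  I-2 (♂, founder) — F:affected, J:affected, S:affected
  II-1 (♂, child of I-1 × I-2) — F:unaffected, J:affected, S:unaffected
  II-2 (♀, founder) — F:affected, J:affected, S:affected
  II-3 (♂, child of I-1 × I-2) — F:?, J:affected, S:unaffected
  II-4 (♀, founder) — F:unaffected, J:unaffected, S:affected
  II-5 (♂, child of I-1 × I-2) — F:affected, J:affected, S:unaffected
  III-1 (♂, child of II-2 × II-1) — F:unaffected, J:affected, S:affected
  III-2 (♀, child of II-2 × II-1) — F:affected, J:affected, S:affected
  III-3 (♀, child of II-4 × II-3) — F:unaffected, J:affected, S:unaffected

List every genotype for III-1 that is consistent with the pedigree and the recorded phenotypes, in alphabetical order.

III-1 ∈ {ff JJ Ss, ff Jj Ss}

F/I-1 un ·: ff
F/I-2 aff ·: Ff
F/II-1 un I-1×I-2: ff
F/II-2 aff ·: Ff
F/II-3 ? I-1×I-2: ff|Ff
F/II-4 un ·: ff
F/II-5 aff I-1×I-2: Ff
F/III-1 un II-2×II-1: ff
F/III-2 aff II-2×II-1: Ff
F/III-3 un II-4×II-3: ff
⇒ F over [I-1,I-2,II-1,II-2,II-3,II-4,II-5,III-1,III-2,III-3]: 2 consistent
J/I-1 aff ·: Jj|JJ
J/I-2 aff ·: Jj|JJ
J/II-1 aff I-1×I-2: Jj|JJ
J/II-2 aff ·: Jj|JJ
J/II-3 aff I-1×I-2: Jj|JJ
J/II-4 un ·: jj
J/II-5 aff I-1×I-2: Jj|JJ
J/III-1 aff II-2×II-1: Jj|JJ
J/III-2 aff II-2×II-1: Jj|JJ
J/III-3 aff II-4×II-3: Jj
⇒ J over [I-1,I-2,II-1,II-2,II-3,II-4,II-5,III-1,III-2,III-3]: 161 consistent
S/I-1 un ·: ss
S/I-2 aff ·: Ss
S/II-1 un I-1×I-2: ss
S/II-2 aff ·: Ss|SS
S/II-3 un I-1×I-2: ss
S/II-4 aff ·: Ss
S/II-5 un I-1×I-2: ss
S/III-1 aff II-2×II-1: Ss
S/III-2 aff II-2×II-1: Ss
S/III-3 un II-4×II-3: ss
⇒ S over [I-1,I-2,II-1,II-2,II-3,II-4,II-5,III-1,III-2,III-3]: 2 consistent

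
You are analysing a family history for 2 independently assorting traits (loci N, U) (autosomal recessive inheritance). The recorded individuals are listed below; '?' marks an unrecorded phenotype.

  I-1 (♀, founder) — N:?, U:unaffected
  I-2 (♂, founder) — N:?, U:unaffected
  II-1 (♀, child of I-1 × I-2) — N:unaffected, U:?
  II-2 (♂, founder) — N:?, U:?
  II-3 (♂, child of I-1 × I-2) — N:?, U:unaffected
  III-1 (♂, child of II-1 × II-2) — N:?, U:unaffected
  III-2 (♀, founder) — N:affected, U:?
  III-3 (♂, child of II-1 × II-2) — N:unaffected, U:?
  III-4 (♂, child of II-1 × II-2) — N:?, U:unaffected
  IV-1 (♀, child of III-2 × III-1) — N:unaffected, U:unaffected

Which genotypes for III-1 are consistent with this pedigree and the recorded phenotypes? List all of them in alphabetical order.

III-1 ∈ {NN UU, NN Uu, Nn UU, Nn Uu}

N/I-1 ? ·: NN|Nn|nn
N/I-2 ? ·: NN|Nn|nn
N/II-1 un I-1×I-2: NN|Nn
N/II-2 ? ·: NN|Nn|nn
N/II-3 ? I-1×I-2: NN|Nn|nn
N/III-1 ? II-1×II-2: NN|Nn
N/III-2 aff ·: nn
N/III-3 un II-1×II-2: NN|Nn
N/III-4 ? II-1×II-2: NN|Nn|nn
N/IV-1 un III-2×III-1: Nn
⇒ N over [I-1,I-2,II-1,II-2,II-3,III-1,III-2,III-3,III-4,IV-1]: 366 consistent
U/I-1 un ·: UU|Uu
U/I-2 un ·: UU|Uu
U/II-1 ? I-1×I-2: UU|Uu|uu
U/II-2 ? ·: UU|Uu|uu
U/II-3 un I-1×I-2: UU|Uu
U/III-1 un II-1×II-2: UU|Uu
U/III-2 ? ·: UU|Uu|uu
U/III-3 ? II-1×II-2: UU|Uu|uu
U/III-4 un II-1×II-2: UU|Uu
U/IV-1 un III-2×III-1: UU|Uu
⇒ U over [I-1,I-2,II-1,II-2,II-3,III-1,III-2,III-3,III-4,IV-1]: 945 consistent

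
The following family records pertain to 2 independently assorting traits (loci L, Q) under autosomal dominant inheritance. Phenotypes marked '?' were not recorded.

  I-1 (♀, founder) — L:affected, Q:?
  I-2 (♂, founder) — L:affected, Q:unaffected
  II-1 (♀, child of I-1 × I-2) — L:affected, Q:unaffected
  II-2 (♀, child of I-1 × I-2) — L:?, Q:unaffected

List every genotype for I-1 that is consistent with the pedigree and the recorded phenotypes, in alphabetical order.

L/I-1 aff ·: Ll|LL
L/I-2 aff ·: Ll|LL
L/II-1 aff I-1×I-2: Ll|LL
L/II-2 ? I-1×I-2: ll|Ll|LL
⇒ L over [I-1,I-2,II-1,II-2]: 15 consistent
Q/I-1 ? ·: qq|Qq
Q/I-2 un ·: qq
Q/II-1 un I-1×I-2: qq
Q/II-2 un I-1×I-2: qq
⇒ Q over [I-1,I-2,II-1,II-2]: 2 consistent

I-1 ∈ {LL Qq, LL qq, Ll Qq, Ll qq}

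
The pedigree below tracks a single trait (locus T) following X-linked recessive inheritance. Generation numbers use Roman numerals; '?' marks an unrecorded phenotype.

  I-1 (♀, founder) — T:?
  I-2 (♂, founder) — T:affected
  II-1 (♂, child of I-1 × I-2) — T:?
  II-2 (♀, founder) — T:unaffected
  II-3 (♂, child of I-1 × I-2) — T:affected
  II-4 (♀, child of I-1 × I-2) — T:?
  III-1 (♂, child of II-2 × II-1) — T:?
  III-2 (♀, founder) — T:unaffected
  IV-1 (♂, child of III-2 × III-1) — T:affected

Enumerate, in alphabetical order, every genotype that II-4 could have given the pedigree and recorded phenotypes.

T/I-1 ? ·: X^TX^t|X^tX^t
T/I-2 aff ·: X^tY
T/II-1 ? I-1×I-2: X^TY|X^tY
T/II-2 un ·: X^TX^T|X^TX^t
T/II-3 aff I-1×I-2: X^tY
T/II-4 ? I-1×I-2: X^TX^t|X^tX^t
T/III-1 ? II-2×II-1: X^TY|X^tY
T/III-2 un ·: X^TX^t
T/IV-1 aff III-2×III-1: X^tY
⇒ T over [I-1,I-2,II-1,II-2,II-3,II-4,III-1,III-2,IV-1]: 15 consistent

II-4 ∈ {X^TX^t, X^tX^t}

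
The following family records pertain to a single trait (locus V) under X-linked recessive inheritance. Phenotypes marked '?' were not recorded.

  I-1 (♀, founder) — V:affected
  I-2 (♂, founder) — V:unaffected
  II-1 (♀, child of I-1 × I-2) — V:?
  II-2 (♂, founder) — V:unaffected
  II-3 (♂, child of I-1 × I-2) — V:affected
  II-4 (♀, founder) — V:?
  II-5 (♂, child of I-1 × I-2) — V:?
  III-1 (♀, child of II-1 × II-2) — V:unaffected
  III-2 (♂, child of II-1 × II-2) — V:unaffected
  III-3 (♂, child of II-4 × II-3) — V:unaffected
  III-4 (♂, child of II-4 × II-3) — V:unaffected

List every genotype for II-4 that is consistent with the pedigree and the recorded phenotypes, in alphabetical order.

V/I-1 aff ·: X^vX^v
V/I-2 un ·: X^VY
V/II-1 ? I-1×I-2: X^VX^v
V/II-2 un ·: X^VY
V/II-3 aff I-1×I-2: X^vY
V/II-4 ? ·: X^VX^V|X^VX^v
V/II-5 ? I-1×I-2: X^vY
V/III-1 un II-1×II-2: X^VX^V|X^VX^v
V/III-2 un II-1×II-2: X^VY
V/III-3 un II-4×II-3: X^VY
V/III-4 un II-4×II-3: X^VY
⇒ V over [I-1,I-2,II-1,II-2,II-3,II-4,II-5,III-1,III-2,III-3,III-4]: 4 consistent

II-4 ∈ {X^VX^V, X^VX^v}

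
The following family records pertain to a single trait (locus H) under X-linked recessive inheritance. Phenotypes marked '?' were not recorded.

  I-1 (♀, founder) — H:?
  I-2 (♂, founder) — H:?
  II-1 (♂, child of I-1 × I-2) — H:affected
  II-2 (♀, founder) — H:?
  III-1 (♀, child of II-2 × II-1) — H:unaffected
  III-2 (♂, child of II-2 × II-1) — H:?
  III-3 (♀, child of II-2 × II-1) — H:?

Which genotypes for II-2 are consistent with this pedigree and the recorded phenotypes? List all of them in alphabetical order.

H/I-1 ? ·: X^HX^h|X^hX^h
H/I-2 ? ·: X^HY|X^hY
H/II-1 aff I-1×I-2: X^hY
H/II-2 ? ·: X^HX^H|X^HX^h
H/III-1 un II-2×II-1: X^HX^h
H/III-2 ? II-2×II-1: X^HY|X^hY
H/III-3 ? II-2×II-1: X^HX^h|X^hX^h
⇒ H over [I-1,I-2,II-1,II-2,III-1,III-2,III-3]: 20 consistent

II-2 ∈ {X^HX^H, X^HX^h}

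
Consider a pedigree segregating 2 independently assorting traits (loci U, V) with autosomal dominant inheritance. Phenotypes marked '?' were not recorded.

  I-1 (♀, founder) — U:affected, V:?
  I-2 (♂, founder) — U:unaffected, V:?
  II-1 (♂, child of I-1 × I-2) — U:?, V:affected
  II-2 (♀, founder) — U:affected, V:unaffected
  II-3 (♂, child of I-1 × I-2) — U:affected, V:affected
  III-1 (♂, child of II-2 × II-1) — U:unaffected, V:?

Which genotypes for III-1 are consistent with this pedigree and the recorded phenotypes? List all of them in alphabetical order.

U/I-1 aff ·: Uu|UU
U/I-2 un ·: uu
U/II-1 ? I-1×I-2: uu|Uu
U/II-2 aff ·: Uu
U/II-3 aff I-1×I-2: Uu
U/III-1 un II-2×II-1: uu
⇒ U over [I-1,I-2,II-1,II-2,II-3,III-1]: 3 consistent
V/I-1 ? ·: vv|Vv|VV
V/I-2 ? ·: vv|Vv|VV
V/II-1 aff I-1×I-2: Vv|VV
V/II-2 un ·: vv
V/II-3 aff I-1×I-2: Vv|VV
V/III-1 ? II-2×II-1: vv|Vv
⇒ V over [I-1,I-2,II-1,II-2,II-3,III-1]: 27 consistent

III-1 ∈ {uu Vv, uu vv}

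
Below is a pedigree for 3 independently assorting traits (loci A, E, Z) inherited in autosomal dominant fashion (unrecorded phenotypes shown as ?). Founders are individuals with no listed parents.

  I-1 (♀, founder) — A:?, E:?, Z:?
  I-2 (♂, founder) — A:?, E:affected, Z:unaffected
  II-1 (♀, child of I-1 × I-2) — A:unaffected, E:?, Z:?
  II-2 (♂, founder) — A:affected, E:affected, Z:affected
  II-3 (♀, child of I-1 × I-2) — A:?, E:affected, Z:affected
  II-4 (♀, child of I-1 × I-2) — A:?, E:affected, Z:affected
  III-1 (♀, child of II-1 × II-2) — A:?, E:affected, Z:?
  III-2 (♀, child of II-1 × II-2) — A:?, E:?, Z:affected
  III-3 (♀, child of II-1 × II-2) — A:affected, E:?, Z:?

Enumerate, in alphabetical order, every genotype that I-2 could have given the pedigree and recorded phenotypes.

A/I-1 ? ·: aa|Aa
A/I-2 ? ·: aa|Aa
A/II-1 un I-1×I-2: aa
A/II-2 aff ·: Aa|AA
A/II-3 ? I-1×I-2: aa|Aa|AA
A/II-4 ? I-1×I-2: aa|Aa|AA
A/III-1 ? II-1×II-2: aa|Aa
A/III-2 ? II-1×II-2: aa|Aa
A/III-3 aff II-1×II-2: Aa
⇒ A over [I-1,I-2,II-1,II-2,II-3,II-4,III-1,III-2,III-3]: 90 consistent
E/I-1 ? ·: ee|Ee|EE
E/I-2 aff ·: Ee|EE
E/II-1 ? I-1×I-2: ee|Ee|EE
E/II-2 aff ·: Ee|EE
E/II-3 aff I-1×I-2: Ee|EE
E/II-4 aff I-1×I-2: Ee|EE
E/III-1 aff II-1×II-2: Ee|EE
E/III-2 ? II-1×II-2: ee|Ee|EE
E/III-3 ? II-1×II-2: ee|Ee|EE
⇒ E over [I-1,I-2,II-1,II-2,II-3,II-4,III-1,III-2,III-3]: 506 consistent
Z/I-1 ? ·: Zz|ZZ
Z/I-2 un ·: zz
Z/II-1 ? I-1×I-2: zz|Zz
Z/II-2 aff ·: Zz|ZZ
Z/II-3 aff I-1×I-2: Zz
Z/II-4 aff I-1×I-2: Zz
Z/III-1 ? II-1×II-2: zz|Zz|ZZ
Z/III-2 aff II-1×II-2: Zz|ZZ
Z/III-3 ? II-1×II-2: zz|Zz|ZZ
⇒ Z over [I-1,I-2,II-1,II-2,II-3,II-4,III-1,III-2,III-3]: 57 consistent

I-2 ∈ {Aa EE zz, Aa Ee zz, aa EE zz, aa Ee zz}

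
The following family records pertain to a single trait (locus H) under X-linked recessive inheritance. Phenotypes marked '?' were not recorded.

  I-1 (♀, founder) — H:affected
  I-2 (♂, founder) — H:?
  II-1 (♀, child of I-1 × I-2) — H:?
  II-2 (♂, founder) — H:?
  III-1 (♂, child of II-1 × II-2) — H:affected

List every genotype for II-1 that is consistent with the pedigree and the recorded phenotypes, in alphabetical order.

H/I-1 aff ·: X^hX^h
H/I-2 ? ·: X^HY|X^hY
H/II-1 ? I-1×I-2: X^HX^h|X^hX^h
H/II-2 ? ·: X^HY|X^hY
H/III-1 aff II-1×II-2: X^hY
⇒ H over [I-1,I-2,II-1,II-2,III-1]: 4 consistent

II-1 ∈ {X^HX^h, X^hX^h}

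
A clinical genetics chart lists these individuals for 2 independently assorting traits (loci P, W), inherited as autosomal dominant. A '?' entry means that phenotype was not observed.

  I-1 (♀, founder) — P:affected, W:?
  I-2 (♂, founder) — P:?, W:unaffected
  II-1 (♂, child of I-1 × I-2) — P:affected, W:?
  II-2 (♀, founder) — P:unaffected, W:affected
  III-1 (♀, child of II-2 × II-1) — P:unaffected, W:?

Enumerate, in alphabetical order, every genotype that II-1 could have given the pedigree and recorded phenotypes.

P/I-1 aff ·: Pp|PP
P/I-2 ? ·: pp|Pp|PP
P/II-1 aff I-1×I-2: Pp
P/II-2 un ·: pp
P/III-1 un II-2×II-1: pp
⇒ P over [I-1,I-2,II-1,II-2,III-1]: 5 consistent
W/I-1 ? ·: ww|Ww|WW
W/I-2 un ·: ww
W/II-1 ? I-1×I-2: ww|Ww
W/II-2 aff ·: Ww|WW
W/III-1 ? II-2×II-1: ww|Ww|WW
⇒ W over [I-1,I-2,II-1,II-2,III-1]: 16 consistent

II-1 ∈ {Pp Ww, Pp ww}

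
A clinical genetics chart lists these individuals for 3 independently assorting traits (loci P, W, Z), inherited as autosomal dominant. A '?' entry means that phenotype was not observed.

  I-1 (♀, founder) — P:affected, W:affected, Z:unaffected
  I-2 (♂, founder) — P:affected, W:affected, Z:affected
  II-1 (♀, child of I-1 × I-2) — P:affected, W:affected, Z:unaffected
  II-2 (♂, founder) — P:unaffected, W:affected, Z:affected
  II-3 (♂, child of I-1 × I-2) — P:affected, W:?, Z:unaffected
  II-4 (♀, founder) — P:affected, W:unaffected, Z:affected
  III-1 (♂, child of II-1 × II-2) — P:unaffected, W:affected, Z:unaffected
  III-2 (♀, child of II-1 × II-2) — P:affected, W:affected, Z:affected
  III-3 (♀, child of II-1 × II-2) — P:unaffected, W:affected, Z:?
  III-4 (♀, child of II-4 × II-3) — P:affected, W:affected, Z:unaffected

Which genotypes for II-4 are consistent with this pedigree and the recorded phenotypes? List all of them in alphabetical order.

II-4 ∈ {PP ww Zz, Pp ww Zz}

P/I-1 aff ·: Pp|PP
P/I-2 aff ·: Pp|PP
P/II-1 aff I-1×I-2: Pp
P/II-2 un ·: pp
P/II-3 aff I-1×I-2: Pp|PP
P/II-4 aff ·: Pp|PP
P/III-1 un II-1×II-2: pp
P/III-2 aff II-1×II-2: Pp
P/III-3 un II-1×II-2: pp
P/III-4 aff II-4×II-3: Pp|PP
⇒ P over [I-1,I-2,II-1,II-2,II-3,II-4,III-1,III-2,III-3,III-4]: 21 consistent
W/I-1 aff ·: Ww|WW
W/I-2 aff ·: Ww|WW
W/II-1 aff I-1×I-2: Ww|WW
W/II-2 aff ·: Ww|WW
W/II-3 ? I-1×I-2: Ww|WW
W/II-4 un ·: ww
W/III-1 aff II-1×II-2: Ww|WW
W/III-2 aff II-1×II-2: Ww|WW
W/III-3 aff II-1×II-2: Ww|WW
W/III-4 aff II-4×II-3: Ww
⇒ W over [I-1,I-2,II-1,II-2,II-3,II-4,III-1,III-2,III-3,III-4]: 159 consistent
Z/I-1 un ·: zz
Z/I-2 aff ·: Zz
Z/II-1 un I-1×I-2: zz
Z/II-2 aff ·: Zz
Z/II-3 un I-1×I-2: zz
Z/II-4 aff ·: Zz
Z/III-1 un II-1×II-2: zz
Z/III-2 aff II-1×II-2: Zz
Z/III-3 ? II-1×II-2: zz|Zz
Z/III-4 un II-4×II-3: zz
⇒ Z over [I-1,I-2,II-1,II-2,II-3,II-4,III-1,III-2,III-3,III-4]: 2 consistent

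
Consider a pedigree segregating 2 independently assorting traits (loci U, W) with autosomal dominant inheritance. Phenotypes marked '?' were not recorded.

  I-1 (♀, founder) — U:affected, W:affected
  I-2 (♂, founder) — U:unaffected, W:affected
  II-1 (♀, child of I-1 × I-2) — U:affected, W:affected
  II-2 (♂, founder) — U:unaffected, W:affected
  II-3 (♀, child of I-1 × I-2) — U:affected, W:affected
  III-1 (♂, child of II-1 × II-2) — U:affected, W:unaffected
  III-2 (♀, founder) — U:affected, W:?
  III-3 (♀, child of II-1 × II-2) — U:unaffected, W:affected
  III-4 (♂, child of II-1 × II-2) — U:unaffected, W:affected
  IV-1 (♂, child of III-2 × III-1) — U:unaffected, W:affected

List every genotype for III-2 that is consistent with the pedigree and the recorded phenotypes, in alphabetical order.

III-2 ∈ {Uu WW, Uu Ww}

U/I-1 aff ·: Uu|UU
U/I-2 un ·: uu
U/II-1 aff I-1×I-2: Uu
U/II-2 un ·: uu
U/II-3 aff I-1×I-2: Uu
U/III-1 aff II-1×II-2: Uu
U/III-2 aff ·: Uu
U/III-3 un II-1×II-2: uu
U/III-4 un II-1×II-2: uu
U/IV-1 un III-2×III-1: uu
⇒ U over [I-1,I-2,II-1,II-2,II-3,III-1,III-2,III-3,III-4,IV-1]: 2 consistent
W/I-1 aff ·: Ww|WW
W/I-2 aff ·: Ww|WW
W/II-1 aff I-1×I-2: Ww
W/II-2 aff ·: Ww
W/II-3 aff I-1×I-2: Ww|WW
W/III-1 un II-1×II-2: ww
W/III-2 ? ·: Ww|WW
W/III-3 aff II-1×II-2: Ww|WW
W/III-4 aff II-1×II-2: Ww|WW
W/IV-1 aff III-2×III-1: Ww
⇒ W over [I-1,I-2,II-1,II-2,II-3,III-1,III-2,III-3,III-4,IV-1]: 48 consistent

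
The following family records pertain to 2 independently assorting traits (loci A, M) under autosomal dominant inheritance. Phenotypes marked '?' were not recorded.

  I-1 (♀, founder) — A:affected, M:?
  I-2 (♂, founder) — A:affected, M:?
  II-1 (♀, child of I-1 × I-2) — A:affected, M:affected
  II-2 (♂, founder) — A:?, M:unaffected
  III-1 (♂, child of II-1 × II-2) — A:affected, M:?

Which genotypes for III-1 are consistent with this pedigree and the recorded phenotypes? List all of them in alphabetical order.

A/I-1 aff ·: Aa|AA
A/I-2 aff ·: Aa|AA
A/II-1 aff I-1×I-2: Aa|AA
A/II-2 ? ·: aa|Aa|AA
A/III-1 aff II-1×II-2: Aa|AA
⇒ A over [I-1,I-2,II-1,II-2,III-1]: 31 consistent
M/I-1 ? ·: mm|Mm|MM
M/I-2 ? ·: mm|Mm|MM
M/II-1 aff I-1×I-2: Mm|MM
M/II-2 un ·: mm
M/III-1 ? II-1×II-2: mm|Mm
⇒ M over [I-1,I-2,II-1,II-2,III-1]: 18 consistent

III-1 ∈ {AA Mm, AA mm, Aa Mm, Aa mm}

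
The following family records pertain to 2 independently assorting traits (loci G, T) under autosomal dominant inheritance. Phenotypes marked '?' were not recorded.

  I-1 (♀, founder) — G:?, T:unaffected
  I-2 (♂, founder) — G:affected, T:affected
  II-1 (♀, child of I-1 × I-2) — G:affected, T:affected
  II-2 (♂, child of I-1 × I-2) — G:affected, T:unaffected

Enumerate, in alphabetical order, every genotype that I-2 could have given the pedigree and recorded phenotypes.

G/I-1 ? ·: gg|Gg|GG
G/I-2 aff ·: Gg|GG
G/II-1 aff I-1×I-2: Gg|GG
G/II-2 aff I-1×I-2: Gg|GG
⇒ G over [I-1,I-2,II-1,II-2]: 15 consistent
T/I-1 un ·: tt
T/I-2 aff ·: Tt
T/II-1 aff I-1×I-2: Tt
T/II-2 un I-1×I-2: tt
⇒ T over [I-1,I-2,II-1,II-2]: 1 consistent

I-2 ∈ {GG Tt, Gg Tt}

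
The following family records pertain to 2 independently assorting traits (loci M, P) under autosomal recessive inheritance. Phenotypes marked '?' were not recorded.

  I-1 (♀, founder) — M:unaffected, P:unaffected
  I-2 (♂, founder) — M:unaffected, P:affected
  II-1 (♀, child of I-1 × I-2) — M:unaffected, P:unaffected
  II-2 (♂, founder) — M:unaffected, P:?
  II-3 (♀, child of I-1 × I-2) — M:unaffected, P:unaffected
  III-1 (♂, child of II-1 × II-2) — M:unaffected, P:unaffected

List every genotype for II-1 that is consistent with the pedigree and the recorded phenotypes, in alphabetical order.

M/I-1 un ·: MM|Mm
M/I-2 un ·: MM|Mm
M/II-1 un I-1×I-2: MM|Mm
M/II-2 un ·: MM|Mm
M/II-3 un I-1×I-2: MM|Mm
M/III-1 un II-1×II-2: MM|Mm
⇒ M over [I-1,I-2,II-1,II-2,II-3,III-1]: 45 consistent
P/I-1 un ·: PP|Pp
P/I-2 aff ·: pp
P/II-1 un I-1×I-2: Pp
P/II-2 ? ·: PP|Pp|pp
P/II-3 un I-1×I-2: Pp
P/III-1 un II-1×II-2: PP|Pp
⇒ P over [I-1,I-2,II-1,II-2,II-3,III-1]: 10 consistent

II-1 ∈ {MM Pp, Mm Pp}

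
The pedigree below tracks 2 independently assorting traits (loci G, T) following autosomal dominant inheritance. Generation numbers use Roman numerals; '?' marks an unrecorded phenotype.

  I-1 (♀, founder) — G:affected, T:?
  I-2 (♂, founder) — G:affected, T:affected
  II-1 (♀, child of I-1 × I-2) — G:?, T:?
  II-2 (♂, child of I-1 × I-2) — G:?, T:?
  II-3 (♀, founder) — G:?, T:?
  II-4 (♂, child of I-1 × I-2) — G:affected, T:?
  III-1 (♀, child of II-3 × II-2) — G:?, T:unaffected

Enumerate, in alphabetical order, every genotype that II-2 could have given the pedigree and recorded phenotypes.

II-2 ∈ {GG Tt, GG tt, Gg Tt, Gg tt, gg Tt, gg tt}

G/I-1 aff ·: Gg|GG
G/I-2 aff ·: Gg|GG
G/II-1 ? I-1×I-2: gg|Gg|GG
G/II-2 ? I-1×I-2: gg|Gg|GG
G/II-3 ? ·: gg|Gg|GG
G/II-4 aff I-1×I-2: Gg|GG
G/III-1 ? II-3×II-2: gg|Gg|GG
⇒ G over [I-1,I-2,II-1,II-2,II-3,II-4,III-1]: 182 consistent
T/I-1 ? ·: tt|Tt|TT
T/I-2 aff ·: Tt|TT
T/II-1 ? I-1×I-2: tt|Tt|TT
T/II-2 ? I-1×I-2: tt|Tt
T/II-3 ? ·: tt|Tt
T/II-4 ? I-1×I-2: tt|Tt|TT
T/III-1 un II-3×II-2: tt
⇒ T over [I-1,I-2,II-1,II-2,II-3,II-4,III-1]: 70 consistent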